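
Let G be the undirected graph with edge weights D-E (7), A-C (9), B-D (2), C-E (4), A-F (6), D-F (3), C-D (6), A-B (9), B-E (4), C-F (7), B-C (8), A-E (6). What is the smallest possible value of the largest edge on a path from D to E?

Some routes from D to E:
D - F - A - E: max(3, 6, 6) = 6
D - F - C - E: max(3, 7, 4) = 7
D - E: max(7) = 7
D - C - F - A - E: max(6, 7, 6, 6) = 7
D - C - E: max(6, 4) = 6
D - B - E: max(2, 4) = 4
The minimum achievable maximum is 4.

4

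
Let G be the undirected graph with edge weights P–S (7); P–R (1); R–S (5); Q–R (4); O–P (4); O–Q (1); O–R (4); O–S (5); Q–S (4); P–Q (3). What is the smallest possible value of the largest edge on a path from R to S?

4

Comparing a few candidate routes:
R→P→O→Q→S: max(1, 4, 1, 4) = 4
R→P→Q→S: max(1, 3, 4) = 4
R→Q→S: max(4, 4) = 4
The minimum achievable maximum is 4.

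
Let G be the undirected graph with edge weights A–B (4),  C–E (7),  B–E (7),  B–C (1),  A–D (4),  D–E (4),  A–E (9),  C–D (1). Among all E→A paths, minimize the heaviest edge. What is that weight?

4

Some routes from E to A:
E-D-C-B-A: max(4, 1, 1, 4) = 4
E-D-A: max(4, 4) = 4
E-B-A: max(7, 4) = 7
E-B-C-D-A: max(7, 1, 1, 4) = 7
E-C-D-A: max(7, 1, 4) = 7
Best route has worst link 4.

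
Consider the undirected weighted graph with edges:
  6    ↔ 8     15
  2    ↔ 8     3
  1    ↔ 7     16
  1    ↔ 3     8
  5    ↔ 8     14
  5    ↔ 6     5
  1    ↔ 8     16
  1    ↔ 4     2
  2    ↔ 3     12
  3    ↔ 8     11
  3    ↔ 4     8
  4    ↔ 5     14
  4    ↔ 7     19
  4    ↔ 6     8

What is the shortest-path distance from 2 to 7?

Some routes from 2 to 7:
2→8→1→7: 3 + 16 + 16 = 35
2→8→3→1→7: 3 + 11 + 8 + 16 = 38
2→3→4→7: 12 + 8 + 19 = 39
2→3→1→7: 12 + 8 + 16 = 36
2→3→4→1→7: 12 + 8 + 2 + 16 = 38
Shortest: 35.

35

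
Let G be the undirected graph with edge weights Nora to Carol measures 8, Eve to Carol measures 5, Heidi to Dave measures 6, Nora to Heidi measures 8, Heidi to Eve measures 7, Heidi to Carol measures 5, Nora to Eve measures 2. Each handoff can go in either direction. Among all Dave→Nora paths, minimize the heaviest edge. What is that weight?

Some routes from Dave to Nora:
Dave→Heidi→Carol→Eve→Nora: max(6, 5, 5, 2) = 6
Dave→Heidi→Carol→Nora: max(6, 5, 8) = 8
Dave→Heidi→Eve→Nora: max(6, 7, 2) = 7
The minimum achievable maximum is 6.

6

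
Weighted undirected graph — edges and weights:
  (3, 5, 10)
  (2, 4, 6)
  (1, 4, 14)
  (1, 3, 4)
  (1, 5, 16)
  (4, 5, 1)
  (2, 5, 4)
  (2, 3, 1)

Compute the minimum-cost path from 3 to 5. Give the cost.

Some routes from 3 to 5:
3 - 2 - 5: 1 + 4 = 5
3 - 1 - 4 - 5: 4 + 14 + 1 = 19
3 - 5: 10
3 - 2 - 4 - 5: 1 + 6 + 1 = 8
The minimum is 5.

5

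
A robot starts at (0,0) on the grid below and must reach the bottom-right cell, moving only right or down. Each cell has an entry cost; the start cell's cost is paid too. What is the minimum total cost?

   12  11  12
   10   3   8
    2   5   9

Best path: r0c0→r1c0→r2c0→r2c1→r2c2
Cost: 12 + 10 + 2 + 5 + 9 = 38

38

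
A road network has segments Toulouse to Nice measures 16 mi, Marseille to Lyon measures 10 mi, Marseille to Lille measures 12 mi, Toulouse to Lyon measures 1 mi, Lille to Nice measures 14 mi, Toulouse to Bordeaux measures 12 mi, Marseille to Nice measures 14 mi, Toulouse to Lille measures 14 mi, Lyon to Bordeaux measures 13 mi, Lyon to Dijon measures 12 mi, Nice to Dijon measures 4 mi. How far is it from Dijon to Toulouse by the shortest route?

13

Comparing a few candidate routes:
Dijon → Nice → Toulouse: 4 + 16 = 20
Dijon → Lyon → Toulouse: 12 + 1 = 13
Dijon → Nice → Marseille → Lyon → Toulouse: 4 + 14 + 10 + 1 = 29
Shortest: 13 mi.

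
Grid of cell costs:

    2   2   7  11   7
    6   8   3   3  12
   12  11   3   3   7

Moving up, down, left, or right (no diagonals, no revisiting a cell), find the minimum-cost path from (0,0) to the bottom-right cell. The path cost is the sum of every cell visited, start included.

27

Best path: r0c0 -> r0c1 -> r0c2 -> r1c2 -> r1c3 -> r2c3 -> r2c4
Cost: 2 + 2 + 7 + 3 + 3 + 3 + 7 = 27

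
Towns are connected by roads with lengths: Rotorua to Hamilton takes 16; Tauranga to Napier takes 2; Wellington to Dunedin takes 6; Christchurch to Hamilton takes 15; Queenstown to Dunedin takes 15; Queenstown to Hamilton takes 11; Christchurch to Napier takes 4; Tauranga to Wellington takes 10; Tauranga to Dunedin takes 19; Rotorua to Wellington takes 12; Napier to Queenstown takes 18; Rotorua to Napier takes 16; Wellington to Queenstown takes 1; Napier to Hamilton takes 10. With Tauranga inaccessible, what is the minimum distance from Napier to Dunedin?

25

Checking several routes:
Napier-Queenstown-Wellington-Dunedin: 18 + 1 + 6 = 25
Napier-Hamilton-Queenstown-Dunedin: 10 + 11 + 15 = 36
Napier-Hamilton-Queenstown-Wellington-Dunedin: 10 + 11 + 1 + 6 = 28
Napier-Queenstown-Dunedin: 18 + 15 = 33
Napier-Rotorua-Wellington-Dunedin: 16 + 12 + 6 = 34
Shortest: 25.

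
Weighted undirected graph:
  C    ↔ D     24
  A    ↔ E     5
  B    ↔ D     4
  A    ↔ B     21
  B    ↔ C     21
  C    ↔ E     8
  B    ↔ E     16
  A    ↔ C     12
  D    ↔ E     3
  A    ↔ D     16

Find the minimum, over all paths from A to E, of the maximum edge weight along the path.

5

A few of the A→E routes:
A → D → B → E: max(16, 4, 16) = 16
A → C → E: max(12, 8) = 12
A → E: max(5) = 5
A → B → C → E: max(21, 21, 8) = 21
A → D → E: max(16, 3) = 16
A → D → B → C → E: max(16, 4, 21, 8) = 21
Best route has worst link 5.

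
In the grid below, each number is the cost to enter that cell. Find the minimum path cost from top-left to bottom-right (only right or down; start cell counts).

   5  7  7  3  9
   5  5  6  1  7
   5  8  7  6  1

Path [0,0] -> [1,0] -> [1,1] -> [1,2] -> [1,3] -> [2,3] -> [2,4]: 5 + 5 + 5 + 6 + 1 + 6 + 1 = 29.

29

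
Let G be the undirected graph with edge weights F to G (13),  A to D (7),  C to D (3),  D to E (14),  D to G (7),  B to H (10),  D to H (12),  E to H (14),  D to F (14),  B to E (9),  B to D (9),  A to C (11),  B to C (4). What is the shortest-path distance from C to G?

10

Checking several routes:
C→D→F→G: 3 + 14 + 13 = 30
C→A→D→G: 11 + 7 + 7 = 25
C→D→G: 3 + 7 = 10
C→B→D→G: 4 + 9 + 7 = 20
Best route has total 10.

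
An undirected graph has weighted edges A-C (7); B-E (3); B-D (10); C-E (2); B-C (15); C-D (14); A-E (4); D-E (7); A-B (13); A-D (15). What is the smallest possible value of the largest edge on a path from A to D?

7

Checking several routes:
A → C → E → D: max(7, 2, 7) = 7
A → E → D: max(4, 7) = 7
A → E → B → D: max(4, 3, 10) = 10
A → C → E → B → D: max(7, 2, 3, 10) = 10
The minimum achievable maximum is 7.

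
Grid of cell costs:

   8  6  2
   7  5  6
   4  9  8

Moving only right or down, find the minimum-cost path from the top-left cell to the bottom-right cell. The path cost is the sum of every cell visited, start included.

30

Take [0,0]→[0,1]→[0,2]→[1,2]→[2,2] for a total of 8 + 6 + 2 + 6 + 8 = 30.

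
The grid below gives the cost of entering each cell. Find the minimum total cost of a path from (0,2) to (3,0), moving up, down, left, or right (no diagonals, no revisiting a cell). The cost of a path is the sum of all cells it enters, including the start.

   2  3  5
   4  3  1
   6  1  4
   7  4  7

Best path: r0c2→r1c2→r1c1→r2c1→r3c1→r3c0
Cost: 5 + 1 + 3 + 1 + 4 + 7 = 21

21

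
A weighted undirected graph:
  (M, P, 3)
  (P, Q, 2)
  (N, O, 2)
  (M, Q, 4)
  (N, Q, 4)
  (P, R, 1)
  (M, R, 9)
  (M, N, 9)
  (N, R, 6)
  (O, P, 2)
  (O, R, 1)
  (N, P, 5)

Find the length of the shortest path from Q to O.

Some routes from Q to O:
Q→N→O: 4 + 2 = 6
Q→P→R→O: 2 + 1 + 1 = 4
Q→M→P→R→O: 4 + 3 + 1 + 1 = 9
Q→M→P→O: 4 + 3 + 2 = 9
Q→P→N→O: 2 + 5 + 2 = 9
Q→P→O: 2 + 2 = 4
The minimum is 4.

4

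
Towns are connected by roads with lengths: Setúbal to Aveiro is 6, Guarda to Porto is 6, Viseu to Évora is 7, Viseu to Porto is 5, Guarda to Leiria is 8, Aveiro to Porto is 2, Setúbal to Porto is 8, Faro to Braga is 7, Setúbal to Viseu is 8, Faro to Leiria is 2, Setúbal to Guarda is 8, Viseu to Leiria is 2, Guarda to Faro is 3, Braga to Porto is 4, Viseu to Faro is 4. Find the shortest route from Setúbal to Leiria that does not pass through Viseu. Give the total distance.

13

Some routes from Setúbal to Leiria avoiding Viseu:
Setúbal-Guarda-Faro-Leiria: 8 + 3 + 2 = 13
Setúbal-Guarda-Leiria: 8 + 8 = 16
Setúbal-Porto-Guarda-Faro-Leiria: 8 + 6 + 3 + 2 = 19
The minimum is 13.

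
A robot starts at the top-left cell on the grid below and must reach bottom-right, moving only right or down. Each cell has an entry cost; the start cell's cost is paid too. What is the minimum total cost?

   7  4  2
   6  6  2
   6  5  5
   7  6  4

24

One optimal route is (0,0) -> (0,1) -> (0,2) -> (1,2) -> (2,2) -> (3,2).
Its cost is 7 + 4 + 2 + 2 + 5 + 4 = 24.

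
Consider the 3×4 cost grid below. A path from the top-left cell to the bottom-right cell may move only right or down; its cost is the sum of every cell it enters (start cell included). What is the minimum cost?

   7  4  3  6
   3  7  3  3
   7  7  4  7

27

Cheapest: [0,0] [0,1] [0,2] [1,2] [1,3] [2,3]
  7 + 4 + 3 + 3 + 3 + 7 = 27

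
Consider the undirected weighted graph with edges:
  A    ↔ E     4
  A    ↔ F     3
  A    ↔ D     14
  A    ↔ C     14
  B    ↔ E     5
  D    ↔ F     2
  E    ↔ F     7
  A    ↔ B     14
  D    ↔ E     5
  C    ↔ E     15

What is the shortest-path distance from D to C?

19

Comparing a few candidate routes:
D → E → C: 5 + 15 = 20
D → E → A → C: 5 + 4 + 14 = 23
D → F → A → C: 2 + 3 + 14 = 19
D → F → A → E → C: 2 + 3 + 4 + 15 = 24
D → F → E → C: 2 + 7 + 15 = 24
D → F → E → A → C: 2 + 7 + 4 + 14 = 27
Best route has total 19.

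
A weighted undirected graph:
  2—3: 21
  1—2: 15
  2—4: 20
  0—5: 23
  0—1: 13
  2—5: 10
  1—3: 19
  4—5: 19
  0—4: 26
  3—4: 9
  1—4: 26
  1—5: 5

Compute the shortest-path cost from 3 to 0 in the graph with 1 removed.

35

Checking several routes:
3 - 4 - 0: 9 + 26 = 35
3 - 4 - 5 - 0: 9 + 19 + 23 = 51
3 - 2 - 5 - 0: 21 + 10 + 23 = 54
Shortest: 35.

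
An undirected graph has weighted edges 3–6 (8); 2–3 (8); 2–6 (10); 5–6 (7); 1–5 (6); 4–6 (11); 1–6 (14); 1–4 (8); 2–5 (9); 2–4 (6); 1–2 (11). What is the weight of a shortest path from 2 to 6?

A few of the 2→6 routes:
2→5→6: 9 + 7 = 16
2→1→5→6: 11 + 6 + 7 = 24
2→6: 10
2→1→6: 11 + 14 = 25
2→3→6: 8 + 8 = 16
2→4→6: 6 + 11 = 17
Shortest: 10.

10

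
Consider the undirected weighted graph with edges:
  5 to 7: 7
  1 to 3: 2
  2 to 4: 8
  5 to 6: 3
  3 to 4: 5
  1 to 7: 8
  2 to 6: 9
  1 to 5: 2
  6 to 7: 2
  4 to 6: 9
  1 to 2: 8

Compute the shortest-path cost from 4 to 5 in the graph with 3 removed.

12

Some routes from 4 to 5 avoiding 3:
4→6→5: 9 + 3 = 12
4→6→7→5: 9 + 2 + 7 = 18
4→2→1→5: 8 + 8 + 2 = 18
The minimum is 12.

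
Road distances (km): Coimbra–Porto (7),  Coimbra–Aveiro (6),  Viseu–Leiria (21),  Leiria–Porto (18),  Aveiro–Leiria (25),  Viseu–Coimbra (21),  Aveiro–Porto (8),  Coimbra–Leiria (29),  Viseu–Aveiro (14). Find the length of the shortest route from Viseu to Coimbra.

20

Some routes from Viseu to Coimbra:
Viseu - Aveiro - Porto - Coimbra: 14 + 8 + 7 = 29
Viseu - Coimbra: 21
Viseu - Aveiro - Coimbra: 14 + 6 = 20
Best route has total 20 km.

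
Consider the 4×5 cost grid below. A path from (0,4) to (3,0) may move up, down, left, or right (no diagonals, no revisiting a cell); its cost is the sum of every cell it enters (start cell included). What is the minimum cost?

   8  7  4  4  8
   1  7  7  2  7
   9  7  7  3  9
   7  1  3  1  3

29

Cheapest: r0c4 → r0c3 → r1c3 → r2c3 → r3c3 → r3c2 → r3c1 → r3c0
  8 + 4 + 2 + 3 + 1 + 3 + 1 + 7 = 29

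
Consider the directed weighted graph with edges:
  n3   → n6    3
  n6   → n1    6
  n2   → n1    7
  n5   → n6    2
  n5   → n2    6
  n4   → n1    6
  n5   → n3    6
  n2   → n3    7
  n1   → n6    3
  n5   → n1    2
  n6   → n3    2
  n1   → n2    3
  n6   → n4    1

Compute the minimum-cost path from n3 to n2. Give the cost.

Routes from n3 to n2:
n3 → n6 → n4 → n1 → n2: 3 + 1 + 6 + 3 = 13
n3 → n6 → n1 → n2: 3 + 6 + 3 = 12
Shortest: 12.

12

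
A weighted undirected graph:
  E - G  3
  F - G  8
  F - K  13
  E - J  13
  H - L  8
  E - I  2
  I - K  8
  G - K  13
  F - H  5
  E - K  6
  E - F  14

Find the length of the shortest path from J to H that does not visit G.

32

Routes from J to H avoiding G:
J -> E -> K -> F -> H: 13 + 6 + 13 + 5 = 37
J -> E -> I -> K -> F -> H: 13 + 2 + 8 + 13 + 5 = 41
J -> E -> F -> H: 13 + 14 + 5 = 32
Shortest: 32.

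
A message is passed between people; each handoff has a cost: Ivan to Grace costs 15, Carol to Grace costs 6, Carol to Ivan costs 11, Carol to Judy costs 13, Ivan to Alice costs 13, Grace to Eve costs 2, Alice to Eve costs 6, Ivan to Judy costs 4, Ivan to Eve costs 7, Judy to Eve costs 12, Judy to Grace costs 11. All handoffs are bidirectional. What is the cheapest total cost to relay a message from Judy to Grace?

Comparing a few candidate routes:
Judy -> Ivan -> Grace: 4 + 15 = 19
Judy -> Grace: 11
Judy -> Ivan -> Eve -> Grace: 4 + 7 + 2 = 13
Judy -> Eve -> Grace: 12 + 2 = 14
Judy -> Carol -> Grace: 13 + 6 = 19
Judy -> Ivan -> Carol -> Grace: 4 + 11 + 6 = 21
The minimum is 11.

11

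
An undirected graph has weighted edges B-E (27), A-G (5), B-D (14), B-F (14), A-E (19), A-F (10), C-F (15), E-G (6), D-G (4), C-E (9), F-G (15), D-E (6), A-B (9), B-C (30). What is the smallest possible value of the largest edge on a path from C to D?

Comparing a few candidate routes:
C-E-G-F-B-D: max(9, 6, 15, 14, 14) = 15
C-E-G-D: max(9, 6, 4) = 9
C-E-G-A-B-D: max(9, 6, 5, 9, 14) = 14
C-E-G-A-F-B-D: max(9, 6, 5, 10, 14, 14) = 14
C-E-D: max(9, 6) = 9
C-E-G-F-A-B-D: max(9, 6, 15, 10, 9, 14) = 15
The minimum achievable maximum is 9.

9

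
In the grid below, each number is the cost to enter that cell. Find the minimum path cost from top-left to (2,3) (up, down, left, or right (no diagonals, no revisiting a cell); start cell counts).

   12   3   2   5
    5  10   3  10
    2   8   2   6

Cheapest: r0c0 → r0c1 → r0c2 → r1c2 → r2c2 → r2c3
  12 + 3 + 2 + 3 + 2 + 6 = 28

28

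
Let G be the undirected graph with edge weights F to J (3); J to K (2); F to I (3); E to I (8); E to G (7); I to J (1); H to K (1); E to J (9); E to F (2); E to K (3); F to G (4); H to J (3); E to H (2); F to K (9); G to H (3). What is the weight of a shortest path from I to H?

Comparing a few candidate routes:
I -> J -> K -> H: 1 + 2 + 1 = 4
I -> F -> J -> K -> H: 3 + 3 + 2 + 1 = 9
I -> J -> F -> E -> H: 1 + 3 + 2 + 2 = 8
I -> F -> E -> H: 3 + 2 + 2 = 7
I -> J -> H: 1 + 3 = 4
I -> J -> K -> E -> H: 1 + 2 + 3 + 2 = 8
Shortest: 4.

4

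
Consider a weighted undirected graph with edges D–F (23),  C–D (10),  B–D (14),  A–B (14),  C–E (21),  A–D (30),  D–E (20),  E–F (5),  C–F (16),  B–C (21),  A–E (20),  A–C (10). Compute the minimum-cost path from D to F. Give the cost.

23

Comparing a few candidate routes:
D→E→F: 20 + 5 = 25
D→B→C→F: 14 + 21 + 16 = 51
D→F: 23
D→C→E→F: 10 + 21 + 5 = 36
D→C→A→E→F: 10 + 10 + 20 + 5 = 45
D→C→F: 10 + 16 = 26
Shortest: 23.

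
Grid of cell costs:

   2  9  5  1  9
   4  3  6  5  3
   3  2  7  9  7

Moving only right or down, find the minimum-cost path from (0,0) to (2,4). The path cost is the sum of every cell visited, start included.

Path r0c0 → r1c0 → r1c1 → r1c2 → r1c3 → r1c4 → r2c4: 2 + 4 + 3 + 6 + 5 + 3 + 7 = 30.

30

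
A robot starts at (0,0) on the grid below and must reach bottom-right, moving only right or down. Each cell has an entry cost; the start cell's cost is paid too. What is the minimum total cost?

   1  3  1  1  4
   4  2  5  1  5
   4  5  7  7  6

Cheapest: [0,0] [0,1] [0,2] [0,3] [1,3] [1,4] [2,4]
  1 + 3 + 1 + 1 + 1 + 5 + 6 = 18

18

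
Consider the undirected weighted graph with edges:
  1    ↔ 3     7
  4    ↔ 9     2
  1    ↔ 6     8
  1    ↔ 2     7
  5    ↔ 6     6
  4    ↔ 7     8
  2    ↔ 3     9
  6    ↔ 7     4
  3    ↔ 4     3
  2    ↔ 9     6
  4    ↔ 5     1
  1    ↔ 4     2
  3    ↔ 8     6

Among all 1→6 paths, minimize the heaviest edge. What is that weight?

Some routes from 1 to 6:
1 -> 2 -> 9 -> 4 -> 5 -> 6: max(7, 6, 2, 1, 6) = 7
1 -> 4 -> 5 -> 6: max(2, 1, 6) = 6
1 -> 3 -> 4 -> 5 -> 6: max(7, 3, 1, 6) = 7
The minimum achievable maximum is 6.

6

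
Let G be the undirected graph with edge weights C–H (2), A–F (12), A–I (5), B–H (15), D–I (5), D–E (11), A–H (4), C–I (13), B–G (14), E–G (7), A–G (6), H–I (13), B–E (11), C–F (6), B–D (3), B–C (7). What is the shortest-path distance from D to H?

Some routes from D to H:
D - B - C - H: 3 + 7 + 2 = 12
D - I - A - H: 5 + 5 + 4 = 14
D - B - H: 3 + 15 = 18
D - I - H: 5 + 13 = 18
The minimum is 12.

12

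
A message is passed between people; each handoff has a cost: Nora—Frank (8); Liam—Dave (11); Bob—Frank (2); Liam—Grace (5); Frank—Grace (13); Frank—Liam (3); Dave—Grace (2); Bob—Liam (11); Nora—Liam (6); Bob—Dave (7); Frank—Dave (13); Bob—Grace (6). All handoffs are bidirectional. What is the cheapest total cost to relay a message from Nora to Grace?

11

Checking several routes:
Nora → Frank → Bob → Grace: 8 + 2 + 6 = 16
Nora → Liam → Frank → Bob → Grace: 6 + 3 + 2 + 6 = 17
Nora → Liam → Dave → Grace: 6 + 11 + 2 = 19
Nora → Liam → Grace: 6 + 5 = 11
Nora → Frank → Bob → Dave → Grace: 8 + 2 + 7 + 2 = 19
Nora → Frank → Liam → Grace: 8 + 3 + 5 = 16
Best route has total 11.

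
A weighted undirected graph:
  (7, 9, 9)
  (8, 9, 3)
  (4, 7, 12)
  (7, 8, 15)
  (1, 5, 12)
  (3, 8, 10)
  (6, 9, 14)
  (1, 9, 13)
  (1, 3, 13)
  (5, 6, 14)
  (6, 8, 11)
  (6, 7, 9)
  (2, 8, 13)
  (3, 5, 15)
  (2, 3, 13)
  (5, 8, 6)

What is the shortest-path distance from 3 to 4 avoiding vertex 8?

47

Some routes from 3 to 4 avoiding 8:
3 - 1 - 5 - 6 - 7 - 4: 13 + 12 + 14 + 9 + 12 = 60
3 - 5 - 1 - 9 - 7 - 4: 15 + 12 + 13 + 9 + 12 = 61
3 - 1 - 9 - 7 - 4: 13 + 13 + 9 + 12 = 47
3 - 1 - 9 - 6 - 7 - 4: 13 + 13 + 14 + 9 + 12 = 61
3 - 5 - 6 - 7 - 4: 15 + 14 + 9 + 12 = 50
Shortest: 47.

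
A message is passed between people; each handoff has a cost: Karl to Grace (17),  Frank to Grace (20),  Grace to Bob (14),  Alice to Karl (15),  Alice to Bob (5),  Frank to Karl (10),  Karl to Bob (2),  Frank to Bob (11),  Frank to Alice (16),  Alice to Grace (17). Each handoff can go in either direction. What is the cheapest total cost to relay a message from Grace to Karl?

16

Some routes from Grace to Karl:
Grace-Frank-Karl: 20 + 10 = 30
Grace-Alice-Karl: 17 + 15 = 32
Grace-Bob-Karl: 14 + 2 = 16
Grace-Karl: 17
Grace-Alice-Bob-Karl: 17 + 5 + 2 = 24
Best route has total 16.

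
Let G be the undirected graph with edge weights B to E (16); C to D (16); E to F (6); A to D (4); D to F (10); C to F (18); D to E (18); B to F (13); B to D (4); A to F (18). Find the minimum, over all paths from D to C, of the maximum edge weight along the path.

Some routes from D to C:
D → C: max(16) = 16
D → B → E → F → C: max(4, 16, 6, 18) = 18
D → B → F → C: max(4, 13, 18) = 18
D → E → B → F → C: max(18, 16, 13, 18) = 18
D → E → F → C: max(18, 6, 18) = 18
D → A → F → C: max(4, 18, 18) = 18
Best route has worst link 16.

16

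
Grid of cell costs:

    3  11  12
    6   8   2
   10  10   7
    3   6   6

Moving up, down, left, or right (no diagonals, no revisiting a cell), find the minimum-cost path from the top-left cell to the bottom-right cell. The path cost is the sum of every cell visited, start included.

Path [0,0] → [1,0] → [1,1] → [1,2] → [2,2] → [3,2]: 3 + 6 + 8 + 2 + 7 + 6 = 32.

32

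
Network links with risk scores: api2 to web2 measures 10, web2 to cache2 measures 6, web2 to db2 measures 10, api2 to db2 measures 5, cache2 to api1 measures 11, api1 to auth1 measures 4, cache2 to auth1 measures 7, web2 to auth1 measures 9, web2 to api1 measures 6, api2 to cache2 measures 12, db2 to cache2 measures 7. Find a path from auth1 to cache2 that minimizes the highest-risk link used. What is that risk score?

6

A few of the auth1→cache2 routes:
auth1 → cache2: max(7) = 7
auth1 → web2 → cache2: max(9, 6) = 9
auth1 → api1 → web2 → cache2: max(4, 6, 6) = 6
auth1 → web2 → api2 → db2 → cache2: max(9, 10, 5, 7) = 10
auth1 → web2 → db2 → cache2: max(9, 10, 7) = 10
The minimum achievable maximum is 6.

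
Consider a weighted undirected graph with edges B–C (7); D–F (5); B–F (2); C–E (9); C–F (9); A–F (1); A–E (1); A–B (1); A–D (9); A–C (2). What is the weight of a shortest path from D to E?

Checking several routes:
D→A→E: 9 + 1 = 10
D→F→A→C→E: 5 + 1 + 2 + 9 = 17
D→F→C→A→E: 5 + 9 + 2 + 1 = 17
D→F→B→A→E: 5 + 2 + 1 + 1 = 9
D→F→A→E: 5 + 1 + 1 = 7
D→F→B→C→A→E: 5 + 2 + 7 + 2 + 1 = 17
Best route has total 7.

7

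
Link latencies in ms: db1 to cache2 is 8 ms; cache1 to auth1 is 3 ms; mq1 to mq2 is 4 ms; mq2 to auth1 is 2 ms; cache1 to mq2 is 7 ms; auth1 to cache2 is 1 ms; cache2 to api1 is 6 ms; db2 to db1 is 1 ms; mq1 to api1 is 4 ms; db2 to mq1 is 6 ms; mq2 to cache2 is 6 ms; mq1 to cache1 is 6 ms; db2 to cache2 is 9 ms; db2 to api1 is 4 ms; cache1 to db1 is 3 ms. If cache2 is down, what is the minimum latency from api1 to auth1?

Checking several routes:
api1 → mq1 → mq2 → auth1: 4 + 4 + 2 = 10
api1 → mq1 → db2 → db1 → cache1 → auth1: 4 + 6 + 1 + 3 + 3 = 17
api1 → mq1 → cache1 → auth1: 4 + 6 + 3 = 13
api1 → db2 → mq1 → mq2 → auth1: 4 + 6 + 4 + 2 = 16
api1 → db2 → db1 → cache1 → auth1: 4 + 1 + 3 + 3 = 11
Best route has total 10 ms.

10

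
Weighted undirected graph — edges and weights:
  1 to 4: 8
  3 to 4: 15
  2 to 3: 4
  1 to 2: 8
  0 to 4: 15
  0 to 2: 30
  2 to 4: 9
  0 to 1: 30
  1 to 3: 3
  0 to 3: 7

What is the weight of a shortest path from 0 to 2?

11

Comparing a few candidate routes:
0→3→2: 7 + 4 = 11
0→3→1→2: 7 + 3 + 8 = 18
0→4→2: 15 + 9 = 24
0→4→1→3→2: 15 + 8 + 3 + 4 = 30
0→3→1→4→2: 7 + 3 + 8 + 9 = 27
Shortest: 11.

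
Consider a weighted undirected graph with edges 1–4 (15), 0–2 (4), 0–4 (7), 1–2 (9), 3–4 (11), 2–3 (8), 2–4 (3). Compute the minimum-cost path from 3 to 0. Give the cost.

12

Comparing a few candidate routes:
3→2→0: 8 + 4 = 12
3→2→4→0: 8 + 3 + 7 = 18
3→4→2→0: 11 + 3 + 4 = 18
3→4→0: 11 + 7 = 18
The minimum is 12.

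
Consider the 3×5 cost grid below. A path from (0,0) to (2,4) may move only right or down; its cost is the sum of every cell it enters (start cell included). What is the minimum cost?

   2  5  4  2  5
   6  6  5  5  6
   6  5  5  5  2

One optimal route is (0,0) (0,1) (0,2) (0,3) (1,3) (2,3) (2,4).
Its cost is 2 + 5 + 4 + 2 + 5 + 5 + 2 = 25.
(Top row then right column would cost 26.)

25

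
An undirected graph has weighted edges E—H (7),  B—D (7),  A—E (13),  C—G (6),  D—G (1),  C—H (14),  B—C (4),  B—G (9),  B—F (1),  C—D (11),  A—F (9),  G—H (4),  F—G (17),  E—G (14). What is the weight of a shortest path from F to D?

8

Some routes from F to D:
F-B-C-D: 1 + 4 + 11 = 16
F-B-D: 1 + 7 = 8
F-B-C-G-D: 1 + 4 + 6 + 1 = 12
F-B-C-H-G-D: 1 + 4 + 14 + 4 + 1 = 24
F-G-D: 17 + 1 = 18
F-B-G-D: 1 + 9 + 1 = 11
Best route has total 8.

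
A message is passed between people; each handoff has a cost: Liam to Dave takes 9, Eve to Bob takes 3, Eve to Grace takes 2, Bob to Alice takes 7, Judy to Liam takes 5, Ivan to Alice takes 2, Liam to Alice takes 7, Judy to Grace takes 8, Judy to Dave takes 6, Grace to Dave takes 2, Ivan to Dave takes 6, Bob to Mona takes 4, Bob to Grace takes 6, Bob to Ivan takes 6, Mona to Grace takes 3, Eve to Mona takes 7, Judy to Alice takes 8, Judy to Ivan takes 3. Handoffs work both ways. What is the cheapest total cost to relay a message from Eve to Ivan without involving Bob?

10

Checking several routes:
Eve→Mona→Grace→Dave→Ivan: 7 + 3 + 2 + 6 = 18
Eve→Grace→Dave→Judy→Alice→Ivan: 2 + 2 + 6 + 8 + 2 = 20
Eve→Grace→Judy→Alice→Ivan: 2 + 8 + 8 + 2 = 20
Eve→Grace→Judy→Ivan: 2 + 8 + 3 = 13
Eve→Grace→Dave→Ivan: 2 + 2 + 6 = 10
Eve→Grace→Dave→Judy→Ivan: 2 + 2 + 6 + 3 = 13
The minimum is 10.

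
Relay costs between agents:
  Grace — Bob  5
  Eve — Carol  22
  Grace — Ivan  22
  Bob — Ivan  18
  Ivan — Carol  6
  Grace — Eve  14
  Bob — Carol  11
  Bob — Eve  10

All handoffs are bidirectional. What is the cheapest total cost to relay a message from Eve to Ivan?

27

Comparing a few candidate routes:
Eve → Grace → Bob → Carol → Ivan: 14 + 5 + 11 + 6 = 36
Eve → Bob → Ivan: 10 + 18 = 28
Eve → Grace → Ivan: 14 + 22 = 36
Eve → Carol → Ivan: 22 + 6 = 28
Eve → Bob → Carol → Ivan: 10 + 11 + 6 = 27
The minimum is 27.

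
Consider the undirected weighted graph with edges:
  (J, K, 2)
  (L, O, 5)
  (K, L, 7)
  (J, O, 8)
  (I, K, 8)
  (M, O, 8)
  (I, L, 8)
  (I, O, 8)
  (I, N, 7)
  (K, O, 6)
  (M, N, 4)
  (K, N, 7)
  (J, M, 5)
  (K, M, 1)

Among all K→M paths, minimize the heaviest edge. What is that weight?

A few of the K→M routes:
K -> J -> O -> I -> N -> M: max(2, 8, 8, 7, 4) = 8
K -> M: max(1) = 1
K -> N -> M: max(7, 4) = 7
K -> J -> M: max(2, 5) = 5
K -> J -> O -> L -> I -> N -> M: max(2, 8, 5, 8, 7, 4) = 8
K -> J -> O -> M: max(2, 8, 8) = 8
Smallest bottleneck: 1.

1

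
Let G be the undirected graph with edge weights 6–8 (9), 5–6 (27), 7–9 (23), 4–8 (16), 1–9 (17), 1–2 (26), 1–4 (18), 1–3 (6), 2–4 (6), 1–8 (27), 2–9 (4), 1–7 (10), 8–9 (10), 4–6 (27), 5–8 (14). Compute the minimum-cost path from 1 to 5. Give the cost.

A few of the 1→5 routes:
1 - 9 - 8 - 5: 17 + 10 + 14 = 41
1 - 4 - 8 - 5: 18 + 16 + 14 = 48
1 - 7 - 9 - 8 - 5: 10 + 23 + 10 + 14 = 57
1 - 2 - 9 - 8 - 5: 26 + 4 + 10 + 14 = 54
1 - 8 - 5: 27 + 14 = 41
1 - 4 - 2 - 9 - 8 - 5: 18 + 6 + 4 + 10 + 14 = 52
Shortest: 41.

41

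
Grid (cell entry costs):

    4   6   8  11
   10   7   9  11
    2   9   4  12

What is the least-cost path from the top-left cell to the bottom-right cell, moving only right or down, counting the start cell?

Path [0,0]→[1,0]→[2,0]→[2,1]→[2,2]→[2,3]: 4 + 10 + 2 + 9 + 4 + 12 = 41.
For comparison, the top-then-right route costs 52.

41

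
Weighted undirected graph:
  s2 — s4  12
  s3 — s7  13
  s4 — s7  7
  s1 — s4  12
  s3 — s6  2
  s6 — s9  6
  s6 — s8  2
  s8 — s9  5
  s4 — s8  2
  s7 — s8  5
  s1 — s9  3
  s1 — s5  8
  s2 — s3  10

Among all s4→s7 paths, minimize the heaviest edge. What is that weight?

Checking several routes:
s4-s7: max(7) = 7
s4-s2-s3-s6-s9-s8-s7: max(12, 10, 2, 6, 5, 5) = 12
s4-s8-s7: max(2, 5) = 5
Best route has worst link 5.

5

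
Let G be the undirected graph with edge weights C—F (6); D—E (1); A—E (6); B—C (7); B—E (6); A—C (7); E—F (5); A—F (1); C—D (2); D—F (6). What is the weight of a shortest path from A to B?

12

Comparing a few candidate routes:
A→F→C→B: 1 + 6 + 7 = 14
A→E→B: 6 + 6 = 12
A→C→B: 7 + 7 = 14
A→F→C→D→E→B: 1 + 6 + 2 + 1 + 6 = 16
A→F→D→E→B: 1 + 6 + 1 + 6 = 14
A→F→E→B: 1 + 5 + 6 = 12
The minimum is 12.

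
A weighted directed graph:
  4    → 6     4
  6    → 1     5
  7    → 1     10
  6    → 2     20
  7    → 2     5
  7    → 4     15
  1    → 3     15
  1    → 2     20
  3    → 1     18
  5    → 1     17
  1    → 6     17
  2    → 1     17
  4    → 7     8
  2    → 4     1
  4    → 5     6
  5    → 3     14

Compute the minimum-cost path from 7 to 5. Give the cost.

12

Candidate routes:
7 → 1 → 6 → 2 → 4 → 5: 10 + 17 + 20 + 1 + 6 = 54
7 → 2 → 4 → 5: 5 + 1 + 6 = 12
7 → 1 → 2 → 4 → 5: 10 + 20 + 1 + 6 = 37
7 → 4 → 5: 15 + 6 = 21
Shortest: 12.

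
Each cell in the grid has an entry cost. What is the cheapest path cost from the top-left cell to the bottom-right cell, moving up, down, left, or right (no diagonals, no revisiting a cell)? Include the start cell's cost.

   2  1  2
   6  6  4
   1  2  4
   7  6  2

Take (0,0) → (0,1) → (0,2) → (1,2) → (2,2) → (3,2) for a total of 2 + 1 + 2 + 4 + 4 + 2 = 15.

15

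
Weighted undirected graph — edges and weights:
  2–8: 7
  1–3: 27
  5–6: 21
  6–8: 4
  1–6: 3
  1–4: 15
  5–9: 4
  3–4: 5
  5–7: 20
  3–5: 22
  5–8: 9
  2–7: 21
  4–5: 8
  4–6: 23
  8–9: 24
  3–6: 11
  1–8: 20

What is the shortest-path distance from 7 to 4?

Comparing a few candidate routes:
7 -> 5 -> 3 -> 4: 20 + 22 + 5 = 47
7 -> 2 -> 8 -> 6 -> 3 -> 4: 21 + 7 + 4 + 11 + 5 = 48
7 -> 5 -> 4: 20 + 8 = 28
7 -> 2 -> 8 -> 5 -> 4: 21 + 7 + 9 + 8 = 45
7 -> 5 -> 8 -> 6 -> 3 -> 4: 20 + 9 + 4 + 11 + 5 = 49
Best route has total 28.

28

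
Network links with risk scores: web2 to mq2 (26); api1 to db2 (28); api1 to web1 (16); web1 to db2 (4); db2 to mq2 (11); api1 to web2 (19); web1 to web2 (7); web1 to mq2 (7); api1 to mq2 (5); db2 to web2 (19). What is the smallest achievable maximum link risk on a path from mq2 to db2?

Some routes from mq2 to db2:
mq2→web1→db2: max(7, 4) = 7
mq2→db2: max(11) = 11
mq2→api1→web1→db2: max(5, 16, 4) = 16
Smallest bottleneck: 7.

7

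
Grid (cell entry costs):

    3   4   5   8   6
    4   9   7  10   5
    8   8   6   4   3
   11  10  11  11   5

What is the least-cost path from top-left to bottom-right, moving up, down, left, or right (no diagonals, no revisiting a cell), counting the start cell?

37

Cheapest: [0,0] -> [0,1] -> [0,2] -> [1,2] -> [2,2] -> [2,3] -> [2,4] -> [3,4]
  3 + 4 + 5 + 7 + 6 + 4 + 3 + 5 = 37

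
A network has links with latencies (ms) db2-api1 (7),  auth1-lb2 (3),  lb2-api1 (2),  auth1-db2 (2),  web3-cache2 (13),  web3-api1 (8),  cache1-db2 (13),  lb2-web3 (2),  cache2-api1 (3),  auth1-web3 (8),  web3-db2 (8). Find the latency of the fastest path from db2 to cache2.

A few of the db2→cache2 routes:
db2 → auth1 → lb2 → api1 → cache2: 2 + 3 + 2 + 3 = 10
db2 → api1 → cache2: 7 + 3 = 10
db2 → web3 → lb2 → api1 → cache2: 8 + 2 + 2 + 3 = 15
Best route has total 10 ms.

10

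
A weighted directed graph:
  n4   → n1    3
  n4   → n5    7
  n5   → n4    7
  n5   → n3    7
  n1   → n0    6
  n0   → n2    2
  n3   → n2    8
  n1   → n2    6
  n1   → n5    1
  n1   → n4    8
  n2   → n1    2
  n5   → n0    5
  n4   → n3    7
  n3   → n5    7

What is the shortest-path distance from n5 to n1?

Candidate routes:
n5→n3→n2→n1: 7 + 8 + 2 = 17
n5→n4→n1: 7 + 3 = 10
n5→n0→n2→n1: 5 + 2 + 2 = 9
n5→n4→n3→n2→n1: 7 + 7 + 8 + 2 = 24
Best route has total 9.

9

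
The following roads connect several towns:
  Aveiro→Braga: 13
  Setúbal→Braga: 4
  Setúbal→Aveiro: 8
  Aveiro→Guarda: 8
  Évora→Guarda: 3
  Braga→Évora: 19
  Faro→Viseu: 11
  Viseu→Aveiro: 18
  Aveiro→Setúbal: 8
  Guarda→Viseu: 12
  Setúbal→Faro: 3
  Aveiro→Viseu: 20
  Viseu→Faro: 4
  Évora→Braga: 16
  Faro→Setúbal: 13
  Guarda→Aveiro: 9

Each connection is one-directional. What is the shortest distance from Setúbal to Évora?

23

Candidate routes:
Setúbal → Faro → Viseu → Aveiro → Braga → Évora: 3 + 11 + 18 + 13 + 19 = 64
Setúbal → Braga → Évora: 4 + 19 = 23
Setúbal → Aveiro → Braga → Évora: 8 + 13 + 19 = 40
The minimum is 23.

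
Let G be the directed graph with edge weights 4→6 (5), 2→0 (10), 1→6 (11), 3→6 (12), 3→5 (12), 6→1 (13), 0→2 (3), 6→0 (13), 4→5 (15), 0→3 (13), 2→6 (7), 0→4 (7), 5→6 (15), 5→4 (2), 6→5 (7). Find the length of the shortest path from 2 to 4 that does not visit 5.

17

Paths from 2 to 4 avoiding 5:
2 - 0 - 4: 10 + 7 = 17
2 - 6 - 0 - 4: 7 + 13 + 7 = 27
Best route has total 17.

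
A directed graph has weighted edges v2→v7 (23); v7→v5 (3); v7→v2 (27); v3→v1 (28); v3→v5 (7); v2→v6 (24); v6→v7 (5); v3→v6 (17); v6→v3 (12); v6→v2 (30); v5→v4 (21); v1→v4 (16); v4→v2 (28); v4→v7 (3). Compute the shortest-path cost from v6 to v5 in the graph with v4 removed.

8

Routes from v6 to v5 avoiding v4:
v6 - v7 - v5: 5 + 3 = 8
v6 - v3 - v5: 12 + 7 = 19
v6 - v2 - v7 - v5: 30 + 23 + 3 = 56
Shortest: 8.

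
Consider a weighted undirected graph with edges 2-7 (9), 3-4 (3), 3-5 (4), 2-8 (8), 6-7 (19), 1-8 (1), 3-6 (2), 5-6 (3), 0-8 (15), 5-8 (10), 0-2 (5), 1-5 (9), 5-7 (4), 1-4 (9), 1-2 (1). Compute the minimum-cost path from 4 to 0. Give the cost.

15

Comparing a few candidate routes:
4 - 3 - 6 - 5 - 1 - 2 - 0: 3 + 2 + 3 + 9 + 1 + 5 = 23
4 - 1 - 2 - 0: 9 + 1 + 5 = 15
4 - 3 - 6 - 5 - 8 - 1 - 2 - 0: 3 + 2 + 3 + 10 + 1 + 1 + 5 = 25
4 - 3 - 5 - 1 - 2 - 0: 3 + 4 + 9 + 1 + 5 = 22
4 - 3 - 5 - 8 - 1 - 2 - 0: 3 + 4 + 10 + 1 + 1 + 5 = 24
4 - 1 - 8 - 2 - 0: 9 + 1 + 8 + 5 = 23
The minimum is 15.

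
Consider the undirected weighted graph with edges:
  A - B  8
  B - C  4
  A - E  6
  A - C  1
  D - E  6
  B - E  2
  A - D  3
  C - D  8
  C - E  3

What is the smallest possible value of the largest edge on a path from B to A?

3

Comparing a few candidate routes:
B → C → A: max(4, 1) = 4
B → E → D → A: max(2, 6, 3) = 6
B → E → C → A: max(2, 3, 1) = 3
Best route has worst link 3.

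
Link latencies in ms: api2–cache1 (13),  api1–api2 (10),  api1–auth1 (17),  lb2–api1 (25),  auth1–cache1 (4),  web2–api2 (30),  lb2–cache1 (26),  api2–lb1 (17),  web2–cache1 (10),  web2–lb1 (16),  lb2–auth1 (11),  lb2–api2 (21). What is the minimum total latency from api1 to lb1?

Checking several routes:
api1 -> api2 -> lb1: 10 + 17 = 27
api1 -> auth1 -> cache1 -> web2 -> lb1: 17 + 4 + 10 + 16 = 47
api1 -> api2 -> cache1 -> web2 -> lb1: 10 + 13 + 10 + 16 = 49
Shortest: 27 ms.

27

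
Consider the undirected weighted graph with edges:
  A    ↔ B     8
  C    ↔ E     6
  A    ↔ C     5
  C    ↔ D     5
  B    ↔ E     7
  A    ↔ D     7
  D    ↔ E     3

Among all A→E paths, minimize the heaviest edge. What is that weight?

Candidate routes:
A -> B -> E: max(8, 7) = 8
A -> D -> E: max(7, 3) = 7
A -> C -> E: max(5, 6) = 6
A -> C -> D -> E: max(5, 5, 3) = 5
A -> D -> C -> E: max(7, 5, 6) = 7
Smallest bottleneck: 5.

5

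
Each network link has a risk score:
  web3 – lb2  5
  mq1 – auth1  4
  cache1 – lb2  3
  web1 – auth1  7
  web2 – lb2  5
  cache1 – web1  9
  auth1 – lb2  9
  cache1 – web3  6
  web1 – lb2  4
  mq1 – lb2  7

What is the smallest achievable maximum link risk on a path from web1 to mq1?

7

A few of the web1→mq1 routes:
web1 - lb2 - mq1: max(4, 7) = 7
web1 - lb2 - auth1 - mq1: max(4, 9, 4) = 9
web1 - auth1 - mq1: max(7, 4) = 7
The minimum achievable maximum is 7.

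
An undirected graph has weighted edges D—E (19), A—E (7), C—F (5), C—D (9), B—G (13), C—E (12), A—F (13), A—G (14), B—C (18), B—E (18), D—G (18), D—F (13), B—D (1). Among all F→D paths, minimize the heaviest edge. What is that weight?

9

Checking several routes:
F-C-D: max(5, 9) = 9
F-D: max(13) = 13
F-C-E-A-G-B-D: max(5, 12, 7, 14, 13, 1) = 14
F-A-E-C-D: max(13, 7, 12, 9) = 13
F-A-G-B-E-C-D: max(13, 14, 13, 18, 12, 9) = 18
F-A-G-B-D: max(13, 14, 13, 1) = 14
The minimum achievable maximum is 9.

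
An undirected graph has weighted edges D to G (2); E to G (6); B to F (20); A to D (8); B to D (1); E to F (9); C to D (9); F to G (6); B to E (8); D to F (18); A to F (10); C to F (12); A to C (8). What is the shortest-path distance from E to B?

8

Comparing a few candidate routes:
E → B: 8
E → F → A → D → B: 9 + 10 + 8 + 1 = 28
E → G → D → B: 6 + 2 + 1 = 9
E → F → G → D → B: 9 + 6 + 2 + 1 = 18
Shortest: 8.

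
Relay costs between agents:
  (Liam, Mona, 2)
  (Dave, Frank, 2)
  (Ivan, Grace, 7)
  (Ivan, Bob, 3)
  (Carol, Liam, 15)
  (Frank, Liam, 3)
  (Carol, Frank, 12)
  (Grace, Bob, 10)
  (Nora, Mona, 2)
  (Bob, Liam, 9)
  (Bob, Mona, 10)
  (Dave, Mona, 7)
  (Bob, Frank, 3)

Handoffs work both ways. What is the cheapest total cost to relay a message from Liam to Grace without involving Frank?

Candidate routes:
Liam - Bob - Ivan - Grace: 9 + 3 + 7 = 19
Liam - Mona - Bob - Ivan - Grace: 2 + 10 + 3 + 7 = 22
Liam - Mona - Bob - Grace: 2 + 10 + 10 = 22
Liam - Bob - Grace: 9 + 10 = 19
The minimum is 19.

19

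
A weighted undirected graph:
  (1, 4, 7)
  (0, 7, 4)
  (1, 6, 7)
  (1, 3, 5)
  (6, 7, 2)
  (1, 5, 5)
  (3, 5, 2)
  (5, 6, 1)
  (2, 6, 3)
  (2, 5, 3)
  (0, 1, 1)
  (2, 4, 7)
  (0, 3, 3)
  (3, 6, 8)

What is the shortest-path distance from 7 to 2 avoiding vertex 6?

Some routes from 7 to 2 avoiding 6:
7→0→1→3→5→2: 4 + 1 + 5 + 2 + 3 = 15
7→0→3→5→2: 4 + 3 + 2 + 3 = 12
7→0→3→1→5→2: 4 + 3 + 5 + 5 + 3 = 20
7→0→1→4→2: 4 + 1 + 7 + 7 = 19
7→0→1→5→2: 4 + 1 + 5 + 3 = 13
Shortest: 12.

12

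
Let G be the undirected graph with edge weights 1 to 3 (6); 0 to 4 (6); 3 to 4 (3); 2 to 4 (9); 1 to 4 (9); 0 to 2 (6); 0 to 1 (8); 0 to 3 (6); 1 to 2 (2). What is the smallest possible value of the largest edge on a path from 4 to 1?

Some routes from 4 to 1:
4 -> 3 -> 0 -> 1: max(3, 6, 8) = 8
4 -> 0 -> 2 -> 1: max(6, 6, 2) = 6
4 -> 3 -> 1: max(3, 6) = 6
4 -> 0 -> 3 -> 1: max(6, 6, 6) = 6
4 -> 3 -> 0 -> 2 -> 1: max(3, 6, 6, 2) = 6
Best route has worst link 6.

6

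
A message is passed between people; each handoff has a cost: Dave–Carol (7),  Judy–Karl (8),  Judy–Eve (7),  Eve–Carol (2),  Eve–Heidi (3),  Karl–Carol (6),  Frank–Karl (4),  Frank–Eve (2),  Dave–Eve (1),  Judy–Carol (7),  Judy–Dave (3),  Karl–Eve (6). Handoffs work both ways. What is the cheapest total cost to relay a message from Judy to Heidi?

Some routes from Judy to Heidi:
Judy -> Dave -> Eve -> Heidi: 3 + 1 + 3 = 7
Judy -> Dave -> Carol -> Eve -> Heidi: 3 + 7 + 2 + 3 = 15
Judy -> Eve -> Heidi: 7 + 3 = 10
Judy -> Carol -> Eve -> Heidi: 7 + 2 + 3 = 12
Best route has total 7.

7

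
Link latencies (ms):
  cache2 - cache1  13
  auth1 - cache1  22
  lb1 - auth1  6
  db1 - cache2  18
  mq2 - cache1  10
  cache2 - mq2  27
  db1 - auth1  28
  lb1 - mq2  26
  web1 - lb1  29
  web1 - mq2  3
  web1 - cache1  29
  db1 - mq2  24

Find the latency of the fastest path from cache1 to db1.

A few of the cache1→db1 routes:
cache1 → auth1 → db1: 22 + 28 = 50
cache1 → cache2 → mq2 → db1: 13 + 27 + 24 = 64
cache1 → mq2 → db1: 10 + 24 = 34
cache1 → cache2 → db1: 13 + 18 = 31
cache1 → web1 → mq2 → db1: 29 + 3 + 24 = 56
cache1 → mq2 → cache2 → db1: 10 + 27 + 18 = 55
The minimum is 31 ms.

31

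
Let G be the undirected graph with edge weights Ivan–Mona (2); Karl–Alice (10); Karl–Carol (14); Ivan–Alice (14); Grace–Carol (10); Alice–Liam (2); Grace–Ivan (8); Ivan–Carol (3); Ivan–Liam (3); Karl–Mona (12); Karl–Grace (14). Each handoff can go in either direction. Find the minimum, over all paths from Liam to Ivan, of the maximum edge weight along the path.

3

Comparing a few candidate routes:
Liam→Ivan: max(3) = 3
Liam→Alice→Karl→Carol→Ivan: max(2, 10, 14, 3) = 14
Liam→Alice→Ivan: max(2, 14) = 14
Liam→Alice→Karl→Mona→Ivan: max(2, 10, 12, 2) = 12
The minimum achievable maximum is 3.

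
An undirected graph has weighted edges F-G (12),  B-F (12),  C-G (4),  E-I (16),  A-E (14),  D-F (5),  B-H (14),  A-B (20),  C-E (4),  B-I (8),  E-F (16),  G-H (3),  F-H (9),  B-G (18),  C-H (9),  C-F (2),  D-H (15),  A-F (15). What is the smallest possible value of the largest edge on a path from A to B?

Some routes from A to B:
A -> E -> C -> H -> F -> B: max(14, 4, 9, 9, 12) = 14
A -> E -> C -> G -> H -> F -> B: max(14, 4, 4, 3, 9, 12) = 14
A -> E -> C -> G -> H -> B: max(14, 4, 4, 3, 14) = 14
A -> E -> C -> H -> B: max(14, 4, 9, 14) = 14
A -> E -> C -> H -> G -> F -> B: max(14, 4, 9, 3, 12, 12) = 14
The minimum achievable maximum is 14.

14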